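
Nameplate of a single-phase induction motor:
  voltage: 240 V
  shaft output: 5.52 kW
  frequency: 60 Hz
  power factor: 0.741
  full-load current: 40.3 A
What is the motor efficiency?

77.0 %

P_out = 5.52 kW = 5520 W
P_in = V·I·cosφ = 240 × 40.3 × 0.741 = 7167 W
η = P_out / P_in = 5520 / 7167 = 0.770 = 77.0%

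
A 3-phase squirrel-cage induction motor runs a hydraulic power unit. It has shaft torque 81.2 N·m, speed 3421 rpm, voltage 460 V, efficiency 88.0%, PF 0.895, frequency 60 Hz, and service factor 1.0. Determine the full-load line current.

46.4 A

ω = 2π×3421/60 = 358.2 rad/s; P_out = τω = 81.2 × 358.2 = 29086 W
P_in = P_out / η = 29086 / 0.880 = 33052 W
I_L = P_in / (√3·V_L·cosφ) = 33052 / (1.732 × 460 × 0.895) = 46.4 A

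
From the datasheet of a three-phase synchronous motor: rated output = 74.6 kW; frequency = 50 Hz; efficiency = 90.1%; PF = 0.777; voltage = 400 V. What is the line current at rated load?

154 A

P_out = 74.6 kW = 74600 W
P_in = P_out / η = 74600 / 0.901 = 82797 W
I_L = P_in / (√3·V_L·cosφ) = 82797 / (1.732 × 400 × 0.777) = 154 A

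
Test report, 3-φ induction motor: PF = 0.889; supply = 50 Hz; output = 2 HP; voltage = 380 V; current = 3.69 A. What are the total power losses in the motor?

P_in = √3·V·I·cosφ = 1.732×380×3.69×0.889 = 2159 W
P_out = 2×746 = 1492 W
Losses = P_in − P_out = 2159 − 1492 = 667 W

667 W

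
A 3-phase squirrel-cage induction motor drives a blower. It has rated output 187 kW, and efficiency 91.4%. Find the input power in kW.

205 kW

P_out = 187000 W
P_in = P_out/η = 187000/0.914 = 204595 W = 205 kW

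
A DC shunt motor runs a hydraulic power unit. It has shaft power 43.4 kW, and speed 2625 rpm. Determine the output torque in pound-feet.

ω = 2π × 2625/60 = 274.9 rad/s
τ = P/ω = 43400/274.9 = 157.9 N·m
In lb·ft: 157.9/1.356 = 116 lb·ft

116 lb·ft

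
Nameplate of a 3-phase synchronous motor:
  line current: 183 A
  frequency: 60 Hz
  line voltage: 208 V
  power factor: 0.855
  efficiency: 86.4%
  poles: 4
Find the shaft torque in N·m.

P_in = √3·V·I·cosφ = 1.732 × 208 × 183 × 0.855 = 56367 W
P_out = η·P_in = 0.864 × 56367 = 48701 W
n = n_s = 120×60/4 = 1800 rpm (synchronous)
ω = 2π×1800/60 = 188.5 rad/s
τ = P_out/ω = 48701/188.5 = 258 N·m

258 N·m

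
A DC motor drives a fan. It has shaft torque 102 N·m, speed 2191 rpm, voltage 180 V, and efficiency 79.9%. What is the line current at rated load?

163 A

ω = 2π×2191/60 = 229.4 rad/s; P_out = τω = 102 × 229.4 = 23399 W
P_in = P_out / η = 23399 / 0.799 = 29285 W
I = P_in / V = 29285 / 180 = 163 A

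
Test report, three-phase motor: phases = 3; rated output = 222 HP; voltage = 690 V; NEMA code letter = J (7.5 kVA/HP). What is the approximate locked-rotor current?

1390 A

S_LR = 7.5 × 222 = 1665 kVA
I_LR = S_LR/(√3·V_L) = 1665000/(1.732×690) = 1390 A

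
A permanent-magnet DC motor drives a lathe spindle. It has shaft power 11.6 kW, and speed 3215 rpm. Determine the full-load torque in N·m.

ω = 2π × 3215/60 = 336.7 rad/s
τ = P/ω = 11600/336.7 = 34.5 N·m

34.5 N·m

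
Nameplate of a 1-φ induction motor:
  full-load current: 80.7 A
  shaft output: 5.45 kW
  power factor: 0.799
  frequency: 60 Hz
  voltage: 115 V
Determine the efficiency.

73.5 %

P_out = 5.45 kW = 5450 W
P_in = V·I·cosφ = 115 × 80.7 × 0.799 = 7415 W
η = P_out / P_in = 5450 / 7415 = 0.735 = 73.5%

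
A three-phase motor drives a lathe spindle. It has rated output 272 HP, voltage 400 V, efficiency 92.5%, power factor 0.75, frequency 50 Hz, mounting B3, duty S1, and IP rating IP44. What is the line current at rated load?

422 A

P_out = 272 × 746 = 202912 W
P_in = P_out / η = 202912 / 0.925 = 219364 W
I_L = P_in / (√3·V_L·cosφ) = 219364 / (1.732 × 400 × 0.75) = 422 A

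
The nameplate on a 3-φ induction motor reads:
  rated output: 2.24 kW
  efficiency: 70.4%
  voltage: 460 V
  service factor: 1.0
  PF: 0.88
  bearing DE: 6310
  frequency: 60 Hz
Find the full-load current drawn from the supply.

P_out = 2.24 kW = 2240 W
P_in = P_out / η = 2240 / 0.704 = 3182 W
I_L = P_in / (√3·V_L·cosφ) = 3182 / (1.732 × 460 × 0.88) = 4.54 A

4.54 A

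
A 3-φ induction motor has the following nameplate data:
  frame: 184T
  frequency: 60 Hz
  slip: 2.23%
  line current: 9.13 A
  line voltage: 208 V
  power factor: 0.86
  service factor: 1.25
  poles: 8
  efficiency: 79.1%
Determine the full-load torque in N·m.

24.3 N·m

P_in = √3·V·I·cosφ = 1.732 × 208 × 9.13 × 0.86 = 2829 W
P_out = η·P_in = 0.791 × 2829 = 2238 W
n_s = 120×60/8 = 900 rpm; n = 900×(1−0.0223) = 880 rpm
ω = 2π×880/60 = 92.15 rad/s
τ = P_out/ω = 2238/92.15 = 24.3 N·m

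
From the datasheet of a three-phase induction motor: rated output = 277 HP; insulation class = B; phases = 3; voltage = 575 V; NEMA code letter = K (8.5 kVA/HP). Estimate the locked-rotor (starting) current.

S_LR = 8.5 × 277 = 2354.5 kVA
I_LR = S_LR/(√3·V_L) = 2354500/(1.732×575) = 2360 A

2360 A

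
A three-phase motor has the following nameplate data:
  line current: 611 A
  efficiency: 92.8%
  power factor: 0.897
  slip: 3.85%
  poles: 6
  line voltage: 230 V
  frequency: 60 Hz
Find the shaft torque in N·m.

1680 N·m

P_in = √3·V·I·cosφ = 1.732 × 230 × 611 × 0.897 = 218328 W
P_out = η·P_in = 0.928 × 218328 = 202608 W
n_s = 120×60/6 = 1200 rpm; n = 1200×(1−0.0385) = 1154 rpm
ω = 2π×1154/60 = 120.8 rad/s
τ = P_out/ω = 202608/120.8 = 1680 N·m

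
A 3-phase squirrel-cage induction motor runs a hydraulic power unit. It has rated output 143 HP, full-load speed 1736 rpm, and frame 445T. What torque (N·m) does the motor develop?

P_out = 143 × 746 = 106678 W
ω = 2π × 1736/60 = 181.8 rad/s
τ = P_out/ω = 106678/181.8 = 587 N·m

587 N·m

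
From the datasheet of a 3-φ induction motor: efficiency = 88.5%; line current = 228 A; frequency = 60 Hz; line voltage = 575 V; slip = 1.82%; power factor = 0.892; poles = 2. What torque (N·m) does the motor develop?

484 N·m

P_in = √3·V·I·cosφ = 1.732 × 575 × 228 × 0.892 = 202542 W
P_out = η·P_in = 0.885 × 202542 = 179250 W
n_s = 120×60/2 = 3600 rpm; n = 3600×(1−0.0182) = 3534 rpm
ω = 2π×3534/60 = 370.1 rad/s
τ = P_out/ω = 179250/370.1 = 484 N·m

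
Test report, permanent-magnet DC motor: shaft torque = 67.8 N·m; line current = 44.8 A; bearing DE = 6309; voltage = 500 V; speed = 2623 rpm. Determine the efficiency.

83.1 %

ω = 2π × 2623/60 = 274.7 rad/s; P_out = τω = 67.8 × 274.7 = 18625 W
P_in = V·I = 500 × 44.8 = 22400 W
η = P_out / P_in = 18625 / 22400 = 0.831 = 83.1%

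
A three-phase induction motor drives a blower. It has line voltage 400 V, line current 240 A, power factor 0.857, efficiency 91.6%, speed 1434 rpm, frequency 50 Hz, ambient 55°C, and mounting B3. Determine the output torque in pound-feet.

641 lb·ft

P_in = √3·V·I·cosφ = 1.732 × 400 × 240 × 0.857 = 142495 W
P_out = η·P_in = 0.916 × 142495 = 130525 W
n = 1434 rpm
ω = 2π×1434/60 = 150.2 rad/s
τ = P_out/ω = 130525/150.2 = 869 N·m
In lb·ft: 869/1.356 = 641 lb·ft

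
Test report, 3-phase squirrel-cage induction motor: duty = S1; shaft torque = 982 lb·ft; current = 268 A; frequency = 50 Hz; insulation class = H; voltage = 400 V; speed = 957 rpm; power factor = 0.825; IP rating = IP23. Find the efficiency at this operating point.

87.1 %

τ = 982 lb·ft × 1.356 = 1332 N·m
ω = 2π × 957/60 = 100.2 rad/s; P_out = τω = 1332 × 100.2 = 133466 W
P_in = √3·V_L·I_L·cosφ = 1.732 × 400 × 268 × 0.825 = 153178 W
η = P_out / P_in = 133466 / 153178 = 0.871 = 87.1%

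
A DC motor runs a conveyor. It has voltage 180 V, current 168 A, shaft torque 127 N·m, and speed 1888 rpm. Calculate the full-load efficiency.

ω = 2π × 1888/60 = 197.7 rad/s; P_out = τω = 127 × 197.7 = 25108 W
P_in = V·I = 180 × 168 = 30240 W
η = P_out / P_in = 25108 / 30240 = 0.830 = 83.0%

83.0 %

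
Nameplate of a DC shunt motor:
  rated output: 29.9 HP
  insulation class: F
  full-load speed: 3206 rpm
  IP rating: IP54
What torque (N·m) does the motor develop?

66.4 N·m

P_out = 29.9 × 746 = 22305 W
ω = 2π × 3206/60 = 335.7 rad/s
τ = P_out/ω = 22305/335.7 = 66.4 N·m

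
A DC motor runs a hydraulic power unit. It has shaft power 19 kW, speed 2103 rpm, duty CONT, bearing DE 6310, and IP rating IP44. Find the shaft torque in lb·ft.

63.6 lb·ft

ω = 2π × 2103/60 = 220.2 rad/s
τ = P/ω = 19000/220.2 = 86.29 N·m
In lb·ft: 86.29/1.356 = 63.6 lb·ft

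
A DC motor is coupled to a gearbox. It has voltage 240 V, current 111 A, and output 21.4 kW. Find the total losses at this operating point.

5.24 kW

P_in = V·I = 240×111 = 26640 W
P_out = 21400 W
Losses = P_in − P_out = 26640 − 21400 = 5240 W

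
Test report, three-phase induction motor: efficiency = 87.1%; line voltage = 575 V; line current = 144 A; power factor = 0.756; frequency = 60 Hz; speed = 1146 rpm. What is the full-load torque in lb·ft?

P_in = √3·V·I·cosφ = 1.732 × 575 × 144 × 0.756 = 108418 W
P_out = η·P_in = 0.871 × 108418 = 94432 W
n = 1146 rpm
ω = 2π×1146/60 = 120 rad/s
τ = P_out/ω = 94432/120 = 786.9 N·m
In lb·ft: 786.9/1.356 = 580 lb·ft

580 lb·ft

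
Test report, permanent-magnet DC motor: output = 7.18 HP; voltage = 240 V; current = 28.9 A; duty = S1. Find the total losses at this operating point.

1580 W

P_in = V·I = 240×28.9 = 6936 W
P_out = 7.18×746 = 5356 W
Losses = P_in − P_out = 6936 − 5356 = 1580 W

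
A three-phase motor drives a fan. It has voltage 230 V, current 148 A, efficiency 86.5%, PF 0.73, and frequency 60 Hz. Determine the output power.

37.2 kW

P_in = √3·V·I·cosφ = 1.732 × 230 × 148 × 0.73 = 43039 W
P_out = η·P_in = 0.865 × 43039 = 37229 W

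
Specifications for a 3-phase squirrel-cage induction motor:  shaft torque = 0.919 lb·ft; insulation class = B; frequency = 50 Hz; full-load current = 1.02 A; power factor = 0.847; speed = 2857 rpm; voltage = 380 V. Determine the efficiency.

τ = 0.919 lb·ft × 1.356 = 1.246 N·m
ω = 2π × 2857/60 = 299.2 rad/s; P_out = τω = 1.246 × 299.2 = 373 W
P_in = √3·V_L·I_L·cosφ = 1.732 × 380 × 1.02 × 0.847 = 569 W
η = P_out / P_in = 373 / 569 = 0.656 = 65.6%

65.6 %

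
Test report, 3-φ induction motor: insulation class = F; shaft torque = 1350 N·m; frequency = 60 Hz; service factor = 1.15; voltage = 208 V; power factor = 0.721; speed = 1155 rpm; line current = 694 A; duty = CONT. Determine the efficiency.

90.6 %

ω = 2π × 1155/60 = 121 rad/s; P_out = τω = 1350 × 121 = 163350 W
P_in = √3·V_L·I_L·cosφ = 1.732 × 208 × 694 × 0.721 = 180263 W
η = P_out / P_in = 163350 / 180263 = 0.906 = 90.6%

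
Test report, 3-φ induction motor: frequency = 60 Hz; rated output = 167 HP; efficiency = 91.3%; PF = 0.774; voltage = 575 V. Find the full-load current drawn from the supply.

177 A

P_out = 167 × 746 = 124582 W
P_in = P_out / η = 124582 / 0.913 = 136453 W
I_L = P_in / (√3·V_L·cosφ) = 136453 / (1.732 × 575 × 0.774) = 177 A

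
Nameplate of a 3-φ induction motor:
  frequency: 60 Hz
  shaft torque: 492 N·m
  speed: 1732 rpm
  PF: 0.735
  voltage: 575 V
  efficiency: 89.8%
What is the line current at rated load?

136 A

ω = 2π×1732/60 = 181.4 rad/s; P_out = τω = 492 × 181.4 = 89249 W
P_in = P_out / η = 89249 / 0.898 = 99386 W
I_L = P_in / (√3·V_L·cosφ) = 99386 / (1.732 × 575 × 0.735) = 136 A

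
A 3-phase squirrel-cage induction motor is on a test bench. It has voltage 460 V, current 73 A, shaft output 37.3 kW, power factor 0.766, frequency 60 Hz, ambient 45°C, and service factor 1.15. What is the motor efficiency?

83.7 %

P_out = 37.3 kW = 37300 W
P_in = √3·V_L·I_L·cosφ = 1.732 × 460 × 73 × 0.766 = 44551 W
η = P_out / P_in = 37300 / 44551 = 0.837 = 83.7%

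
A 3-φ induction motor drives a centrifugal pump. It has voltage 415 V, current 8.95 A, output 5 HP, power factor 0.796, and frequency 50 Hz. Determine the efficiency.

72.8 %

P_out = 5 × 746 = 3730 W
P_in = √3·V_L·I_L·cosφ = 1.732 × 415 × 8.95 × 0.796 = 5121 W
η = P_out / P_in = 3730 / 5121 = 0.728 = 72.8%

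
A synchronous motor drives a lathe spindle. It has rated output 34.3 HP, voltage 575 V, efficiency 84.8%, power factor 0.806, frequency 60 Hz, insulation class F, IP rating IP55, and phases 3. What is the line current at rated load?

P_out = 34.3 × 746 = 25588 W
P_in = P_out / η = 25588 / 0.848 = 30175 W
I_L = P_in / (√3·V_L·cosφ) = 30175 / (1.732 × 575 × 0.806) = 37.6 A

37.6 A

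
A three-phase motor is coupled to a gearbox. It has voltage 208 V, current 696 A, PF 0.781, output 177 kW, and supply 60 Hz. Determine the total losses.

18.8 kW

P_in = √3·V·I·cosφ = 1.732×208×696×0.781 = 195827 W
P_out = 177000 W
Losses = P_in − P_out = 195827 − 177000 = 18827 W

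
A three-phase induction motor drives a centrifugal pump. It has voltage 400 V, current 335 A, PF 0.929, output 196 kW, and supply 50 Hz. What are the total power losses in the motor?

19600 W

P_in = √3·V·I·cosφ = 1.732×400×335×0.929 = 215610 W
P_out = 196000 W
Losses = P_in − P_out = 215610 − 196000 = 19610 W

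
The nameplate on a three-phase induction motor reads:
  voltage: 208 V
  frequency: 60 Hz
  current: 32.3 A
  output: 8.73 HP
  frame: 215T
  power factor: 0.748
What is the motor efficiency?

74.8 %

P_out = 8.73 × 746 = 6513 W
P_in = √3·V_L·I_L·cosφ = 1.732 × 208 × 32.3 × 0.748 = 8704 W
η = P_out / P_in = 6513 / 8704 = 0.748 = 74.8%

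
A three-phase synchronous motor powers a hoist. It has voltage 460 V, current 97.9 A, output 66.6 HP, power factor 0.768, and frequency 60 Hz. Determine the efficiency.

P_out = 66.6 × 746 = 49684 W
P_in = √3·V_L·I_L·cosφ = 1.732 × 460 × 97.9 × 0.768 = 59903 W
η = P_out / P_in = 49684 / 59903 = 0.829 = 82.9%

82.9 %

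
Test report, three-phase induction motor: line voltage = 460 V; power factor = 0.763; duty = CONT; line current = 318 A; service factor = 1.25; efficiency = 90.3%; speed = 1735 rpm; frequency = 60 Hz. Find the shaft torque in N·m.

P_in = √3·V·I·cosφ = 1.732 × 460 × 318 × 0.763 = 193311 W
P_out = η·P_in = 0.903 × 193311 = 174560 W
n = 1735 rpm
ω = 2π×1735/60 = 181.7 rad/s
τ = P_out/ω = 174560/181.7 = 961 N·m

961 N·m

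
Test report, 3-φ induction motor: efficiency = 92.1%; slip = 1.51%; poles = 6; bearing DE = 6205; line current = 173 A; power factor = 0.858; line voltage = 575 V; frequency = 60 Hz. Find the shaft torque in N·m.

1100 N·m

P_in = √3·V·I·cosφ = 1.732 × 575 × 173 × 0.858 = 147825 W
P_out = η·P_in = 0.921 × 147825 = 136147 W
n_s = 120×60/6 = 1200 rpm; n = 1200×(1−0.0151) = 1182 rpm
ω = 2π×1182/60 = 123.8 rad/s
τ = P_out/ω = 136147/123.8 = 1100 N·m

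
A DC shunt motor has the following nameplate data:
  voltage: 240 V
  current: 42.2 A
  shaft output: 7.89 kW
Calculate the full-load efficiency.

77.9 %

P_out = 7.89 kW = 7890 W
P_in = V·I = 240 × 42.2 = 10128 W
η = P_out / P_in = 7890 / 10128 = 0.779 = 77.9%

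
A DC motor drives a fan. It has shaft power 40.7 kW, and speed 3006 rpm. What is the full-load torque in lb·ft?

95.4 lb·ft

ω = 2π × 3006/60 = 314.8 rad/s
τ = P/ω = 40700/314.8 = 129.3 N·m
In lb·ft: 129.3/1.356 = 95.4 lb·ft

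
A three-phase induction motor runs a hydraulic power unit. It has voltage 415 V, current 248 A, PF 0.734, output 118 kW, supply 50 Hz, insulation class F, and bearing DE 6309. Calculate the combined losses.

12.8 kW

P_in = √3·V·I·cosφ = 1.732×415×248×0.734 = 130841 W
P_out = 118000 W
Losses = P_in − P_out = 130841 − 118000 = 12841 W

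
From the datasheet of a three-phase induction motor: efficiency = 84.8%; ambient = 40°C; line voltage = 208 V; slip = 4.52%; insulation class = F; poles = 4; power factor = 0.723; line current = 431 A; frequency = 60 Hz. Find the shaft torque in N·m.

529 N·m

P_in = √3·V·I·cosφ = 1.732 × 208 × 431 × 0.723 = 112260 W
P_out = η·P_in = 0.848 × 112260 = 95196 W
n_s = 120×60/4 = 1800 rpm; n = 1800×(1−0.0452) = 1719 rpm
ω = 2π×1719/60 = 180 rad/s
τ = P_out/ω = 95196/180 = 529 N·m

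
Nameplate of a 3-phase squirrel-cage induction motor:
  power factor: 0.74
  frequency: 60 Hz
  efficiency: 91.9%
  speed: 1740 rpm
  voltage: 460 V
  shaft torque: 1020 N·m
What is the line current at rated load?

343 A

ω = 2π×1740/60 = 182.2 rad/s; P_out = τω = 1020 × 182.2 = 185844 W
P_in = P_out / η = 185844 / 0.919 = 202224 W
I_L = P_in / (√3·V_L·cosφ) = 202224 / (1.732 × 460 × 0.74) = 343 A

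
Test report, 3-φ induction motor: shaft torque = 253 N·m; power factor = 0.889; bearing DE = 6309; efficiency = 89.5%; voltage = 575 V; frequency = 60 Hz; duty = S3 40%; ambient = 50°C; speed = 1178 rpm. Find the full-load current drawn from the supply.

ω = 2π×1178/60 = 123.4 rad/s; P_out = τω = 253 × 123.4 = 31220 W
P_in = P_out / η = 31220 / 0.895 = 34883 W
I_L = P_in / (√3·V_L·cosφ) = 34883 / (1.732 × 575 × 0.889) = 39.4 A

39.4 A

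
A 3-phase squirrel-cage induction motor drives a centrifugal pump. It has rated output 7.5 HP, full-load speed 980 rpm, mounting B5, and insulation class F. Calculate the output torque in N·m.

54.5 N·m

P_out = 7.5 × 746 = 5595 W
ω = 2π × 980/60 = 102.6 rad/s
τ = P_out/ω = 5595/102.6 = 54.5 N·m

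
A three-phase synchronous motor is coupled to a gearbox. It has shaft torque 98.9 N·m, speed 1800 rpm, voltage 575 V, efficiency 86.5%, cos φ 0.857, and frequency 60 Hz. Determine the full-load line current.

ω = 2π×1800/60 = 188.5 rad/s; P_out = τω = 98.9 × 188.5 = 18643 W
P_in = P_out / η = 18643 / 0.865 = 21553 W
I_L = P_in / (√3·V_L·cosφ) = 21553 / (1.732 × 575 × 0.857) = 25.3 A

25.3 A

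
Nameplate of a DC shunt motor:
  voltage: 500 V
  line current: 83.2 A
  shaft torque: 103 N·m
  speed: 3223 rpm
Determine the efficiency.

83.6 %

ω = 2π × 3223/60 = 337.5 rad/s; P_out = τω = 103 × 337.5 = 34763 W
P_in = V·I = 500 × 83.2 = 41600 W
η = P_out / P_in = 34763 / 41600 = 0.836 = 83.6%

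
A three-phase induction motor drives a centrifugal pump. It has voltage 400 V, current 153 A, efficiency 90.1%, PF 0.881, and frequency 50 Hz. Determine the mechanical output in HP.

P_in = √3·V·I·cosφ = 1.732 × 400 × 153 × 0.881 = 93385 W
P_out = η·P_in = 0.901 × 93385 = 84140 W
= 84140/746 = 113 HP

113 HP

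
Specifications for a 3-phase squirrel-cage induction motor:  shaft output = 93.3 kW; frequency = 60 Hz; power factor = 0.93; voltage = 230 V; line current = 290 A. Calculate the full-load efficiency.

P_out = 93.3 kW = 93300 W
P_in = √3·V_L·I_L·cosφ = 1.732 × 230 × 290 × 0.93 = 107438 W
η = P_out / P_in = 93300 / 107438 = 0.868 = 86.8%

86.8 %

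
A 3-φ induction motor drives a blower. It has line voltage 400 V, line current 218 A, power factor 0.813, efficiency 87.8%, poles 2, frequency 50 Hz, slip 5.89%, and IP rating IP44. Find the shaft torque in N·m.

365 N·m

P_in = √3·V·I·cosφ = 1.732 × 400 × 218 × 0.813 = 122788 W
P_out = η·P_in = 0.878 × 122788 = 107808 W
n_s = 120×50/2 = 3000 rpm; n = 3000×(1−0.0589) = 2823 rpm
ω = 2π×2823/60 = 295.6 rad/s
τ = P_out/ω = 107808/295.6 = 365 N·m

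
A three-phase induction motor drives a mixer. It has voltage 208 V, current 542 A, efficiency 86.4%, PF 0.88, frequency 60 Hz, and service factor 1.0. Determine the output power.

148 kW

P_in = √3·V·I·cosφ = 1.732 × 208 × 542 × 0.88 = 171828 W
P_out = η·P_in = 0.864 × 171828 = 148459 W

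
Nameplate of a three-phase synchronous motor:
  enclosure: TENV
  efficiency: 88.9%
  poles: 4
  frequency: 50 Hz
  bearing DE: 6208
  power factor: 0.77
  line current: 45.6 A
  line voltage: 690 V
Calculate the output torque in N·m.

237 N·m

P_in = √3·V·I·cosφ = 1.732 × 690 × 45.6 × 0.77 = 41962 W
P_out = η·P_in = 0.889 × 41962 = 37304 W
n = n_s = 120×50/4 = 1500 rpm (synchronous)
ω = 2π×1500/60 = 157.1 rad/s
τ = P_out/ω = 37304/157.1 = 237 N·m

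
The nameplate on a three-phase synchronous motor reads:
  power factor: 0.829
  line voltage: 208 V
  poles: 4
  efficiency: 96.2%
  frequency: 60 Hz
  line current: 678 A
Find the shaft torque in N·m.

P_in = √3·V·I·cosφ = 1.732 × 208 × 678 × 0.829 = 202486 W
P_out = η·P_in = 0.962 × 202486 = 194792 W
n = n_s = 120×60/4 = 1800 rpm (synchronous)
ω = 2π×1800/60 = 188.5 rad/s
τ = P_out/ω = 194792/188.5 = 1030 N·m

1030 N·m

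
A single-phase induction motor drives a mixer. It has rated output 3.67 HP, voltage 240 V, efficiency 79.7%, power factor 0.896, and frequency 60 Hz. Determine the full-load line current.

P_out = 3.67 × 746 = 2738 W
P_in = P_out / η = 2738 / 0.797 = 3435 W
I = P_in / (V·cosφ) = 3435 / (240 × 0.896) = 16 A

16 A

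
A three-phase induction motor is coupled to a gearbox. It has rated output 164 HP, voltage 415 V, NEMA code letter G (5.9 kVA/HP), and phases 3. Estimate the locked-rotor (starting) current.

S_LR = 5.9 × 164 = 967.6 kVA
I_LR = S_LR/(√3·V_L) = 967600/(1.732×415) = 1350 A

1350 A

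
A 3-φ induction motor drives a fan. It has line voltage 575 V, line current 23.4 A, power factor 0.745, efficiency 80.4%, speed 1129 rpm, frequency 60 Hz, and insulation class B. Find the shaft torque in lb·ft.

P_in = √3·V·I·cosφ = 1.732 × 575 × 23.4 × 0.745 = 17362 W
P_out = η·P_in = 0.804 × 17362 = 13959 W
n = 1129 rpm
ω = 2π×1129/60 = 118.2 rad/s
τ = P_out/ω = 13959/118.2 = 118.1 N·m
In lb·ft: 118.1/1.356 = 87.1 lb·ft

87.1 lb·ft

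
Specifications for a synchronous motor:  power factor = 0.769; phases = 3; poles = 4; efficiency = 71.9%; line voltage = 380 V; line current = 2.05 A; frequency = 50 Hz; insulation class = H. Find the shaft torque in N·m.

4.75 N·m

P_in = √3·V·I·cosφ = 1.732 × 380 × 2.05 × 0.769 = 1038 W
P_out = η·P_in = 0.719 × 1038 = 746 W
n = n_s = 120×50/4 = 1500 rpm (synchronous)
ω = 2π×1500/60 = 157.1 rad/s
τ = P_out/ω = 746/157.1 = 4.75 N·m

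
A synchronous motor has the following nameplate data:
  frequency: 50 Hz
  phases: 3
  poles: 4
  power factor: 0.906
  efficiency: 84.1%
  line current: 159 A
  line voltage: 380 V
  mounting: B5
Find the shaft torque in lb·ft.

P_in = √3·V·I·cosφ = 1.732 × 380 × 159 × 0.906 = 94811 W
P_out = η·P_in = 0.841 × 94811 = 79736 W
n = n_s = 120×50/4 = 1500 rpm (synchronous)
ω = 2π×1500/60 = 157.1 rad/s
τ = P_out/ω = 79736/157.1 = 507.5 N·m
In lb·ft: 507.5/1.356 = 374 lb·ft

374 lb·ft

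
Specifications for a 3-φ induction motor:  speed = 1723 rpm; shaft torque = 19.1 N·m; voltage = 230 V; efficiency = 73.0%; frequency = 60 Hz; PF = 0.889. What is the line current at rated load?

13.3 A

ω = 2π×1723/60 = 180.4 rad/s; P_out = τω = 19.1 × 180.4 = 3446 W
P_in = P_out / η = 3446 / 0.730 = 4721 W
I_L = P_in / (√3·V_L·cosφ) = 4721 / (1.732 × 230 × 0.889) = 13.3 A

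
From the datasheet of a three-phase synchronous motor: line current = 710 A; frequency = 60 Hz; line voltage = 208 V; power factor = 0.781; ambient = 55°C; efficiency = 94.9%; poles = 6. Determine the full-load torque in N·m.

P_in = √3·V·I·cosφ = 1.732 × 208 × 710 × 0.781 = 199766 W
P_out = η·P_in = 0.949 × 199766 = 189578 W
n = n_s = 120×60/6 = 1200 rpm (synchronous)
ω = 2π×1200/60 = 125.7 rad/s
τ = P_out/ω = 189578/125.7 = 1510 N·m

1510 N·m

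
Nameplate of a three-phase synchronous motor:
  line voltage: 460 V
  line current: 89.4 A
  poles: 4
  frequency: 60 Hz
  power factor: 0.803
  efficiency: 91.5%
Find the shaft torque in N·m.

P_in = √3·V·I·cosφ = 1.732 × 460 × 89.4 × 0.803 = 57195 W
P_out = η·P_in = 0.915 × 57195 = 52333 W
n = n_s = 120×60/4 = 1800 rpm (synchronous)
ω = 2π×1800/60 = 188.5 rad/s
τ = P_out/ω = 52333/188.5 = 278 N·m

278 N·m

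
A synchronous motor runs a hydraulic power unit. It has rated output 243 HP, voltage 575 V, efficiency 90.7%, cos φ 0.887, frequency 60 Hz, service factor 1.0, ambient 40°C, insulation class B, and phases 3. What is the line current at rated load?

226 A

P_out = 243 × 746 = 181278 W
P_in = P_out / η = 181278 / 0.907 = 199865 W
I_L = P_in / (√3·V_L·cosφ) = 199865 / (1.732 × 575 × 0.887) = 226 A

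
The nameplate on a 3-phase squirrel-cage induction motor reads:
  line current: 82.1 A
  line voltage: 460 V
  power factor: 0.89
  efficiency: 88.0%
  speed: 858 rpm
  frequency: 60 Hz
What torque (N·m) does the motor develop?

P_in = √3·V·I·cosφ = 1.732 × 460 × 82.1 × 0.89 = 58216 W
P_out = η·P_in = 0.88 × 58216 = 51230 W
n = 858 rpm
ω = 2π×858/60 = 89.85 rad/s
τ = P_out/ω = 51230/89.85 = 570 N·m

570 N·m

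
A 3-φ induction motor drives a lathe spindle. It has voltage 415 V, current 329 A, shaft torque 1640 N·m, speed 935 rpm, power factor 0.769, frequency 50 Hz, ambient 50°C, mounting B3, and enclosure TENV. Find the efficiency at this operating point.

88.3 %

ω = 2π × 935/60 = 97.91 rad/s; P_out = τω = 1640 × 97.91 = 160572 W
P_in = √3·V_L·I_L·cosφ = 1.732 × 415 × 329 × 0.769 = 181852 W
η = P_out / P_in = 160572 / 181852 = 0.883 = 88.3%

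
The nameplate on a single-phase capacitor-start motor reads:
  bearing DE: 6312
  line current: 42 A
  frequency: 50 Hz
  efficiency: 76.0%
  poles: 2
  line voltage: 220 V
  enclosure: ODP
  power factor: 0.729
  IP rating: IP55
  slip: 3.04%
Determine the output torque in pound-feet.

P_in = V·I·cosφ = 220 × 42 × 0.729 = 6736 W
P_out = η·P_in = 0.76 × 6736 = 5119 W
n_s = 120×50/2 = 3000 rpm; n = 3000×(1−0.0304) = 2909 rpm
ω = 2π×2909/60 = 304.6 rad/s
τ = P_out/ω = 5119/304.6 = 16.81 N·m
In lb·ft: 16.81/1.356 = 12.4 lb·ft

12.4 lb·ft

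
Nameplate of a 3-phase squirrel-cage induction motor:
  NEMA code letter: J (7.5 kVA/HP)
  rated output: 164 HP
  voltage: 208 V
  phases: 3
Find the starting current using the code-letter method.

3410 A

S_LR = 7.5 × 164 = 1230 kVA
I_LR = S_LR/(√3·V_L) = 1230000/(1.732×208) = 3410 A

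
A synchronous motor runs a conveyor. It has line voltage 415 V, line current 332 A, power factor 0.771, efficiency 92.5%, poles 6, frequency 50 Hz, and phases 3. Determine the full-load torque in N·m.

P_in = √3·V·I·cosφ = 1.732 × 415 × 332 × 0.771 = 183988 W
P_out = η·P_in = 0.925 × 183988 = 170189 W
n = n_s = 120×50/6 = 1000 rpm (synchronous)
ω = 2π×1000/60 = 104.7 rad/s
τ = P_out/ω = 170189/104.7 = 1630 N·m

1630 N·m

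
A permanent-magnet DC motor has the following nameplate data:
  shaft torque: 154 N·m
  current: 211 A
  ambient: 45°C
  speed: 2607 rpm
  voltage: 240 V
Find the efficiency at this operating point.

83.0 %

ω = 2π × 2607/60 = 273 rad/s; P_out = τω = 154 × 273 = 42042 W
P_in = V·I = 240 × 211 = 50640 W
η = P_out / P_in = 42042 / 50640 = 0.830 = 83.0%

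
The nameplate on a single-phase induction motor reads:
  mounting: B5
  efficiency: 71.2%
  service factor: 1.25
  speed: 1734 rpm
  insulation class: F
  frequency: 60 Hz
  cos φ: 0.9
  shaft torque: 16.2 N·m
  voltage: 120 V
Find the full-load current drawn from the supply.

ω = 2π×1734/60 = 181.6 rad/s; P_out = τω = 16.2 × 181.6 = 2942 W
P_in = P_out / η = 2942 / 0.712 = 4132 W
I = P_in / (V·cosφ) = 4132 / (120 × 0.9) = 38.3 A

38.3 A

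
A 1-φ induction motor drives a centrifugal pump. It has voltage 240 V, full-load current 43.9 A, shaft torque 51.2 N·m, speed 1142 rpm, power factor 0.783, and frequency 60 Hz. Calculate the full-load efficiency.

74.2 %

ω = 2π × 1142/60 = 119.6 rad/s; P_out = τω = 51.2 × 119.6 = 6124 W
P_in = V·I·cosφ = 240 × 43.9 × 0.783 = 8250 W
η = P_out / P_in = 6124 / 8250 = 0.742 = 74.2%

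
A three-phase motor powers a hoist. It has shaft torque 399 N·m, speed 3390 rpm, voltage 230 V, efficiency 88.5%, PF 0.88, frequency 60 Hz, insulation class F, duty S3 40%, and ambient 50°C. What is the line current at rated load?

457 A

ω = 2π×3390/60 = 355 rad/s; P_out = τω = 399 × 355 = 141645 W
P_in = P_out / η = 141645 / 0.885 = 160051 W
I_L = P_in / (√3·V_L·cosφ) = 160051 / (1.732 × 230 × 0.88) = 457 A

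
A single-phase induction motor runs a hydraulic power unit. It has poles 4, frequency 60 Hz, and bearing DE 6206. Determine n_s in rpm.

1800 rpm

n_s = 120f/p = 120×60/4 = 1800 rpm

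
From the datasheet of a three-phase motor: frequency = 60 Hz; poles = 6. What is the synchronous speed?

1200 rpm

n_s = 120f/p = 120×60/6 = 1200 rpm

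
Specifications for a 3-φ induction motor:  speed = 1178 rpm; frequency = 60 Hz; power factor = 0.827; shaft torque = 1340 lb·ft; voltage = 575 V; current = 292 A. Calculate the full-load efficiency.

τ = 1340 lb·ft × 1.356 = 1817 N·m
ω = 2π × 1178/60 = 123.4 rad/s; P_out = τω = 1817 × 123.4 = 224218 W
P_in = √3·V_L·I_L·cosφ = 1.732 × 575 × 292 × 0.827 = 240494 W
η = P_out / P_in = 224218 / 240494 = 0.932 = 93.2%

93.2 %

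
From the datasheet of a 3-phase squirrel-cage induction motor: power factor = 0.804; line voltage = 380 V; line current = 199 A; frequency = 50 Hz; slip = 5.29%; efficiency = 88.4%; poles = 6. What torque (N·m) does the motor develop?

939 N·m

P_in = √3·V·I·cosφ = 1.732 × 380 × 199 × 0.804 = 105303 W
P_out = η·P_in = 0.884 × 105303 = 93088 W
n_s = 120×50/6 = 1000 rpm; n = 1000×(1−0.0529) = 947 rpm
ω = 2π×947/60 = 99.17 rad/s
τ = P_out/ω = 93088/99.17 = 939 N·m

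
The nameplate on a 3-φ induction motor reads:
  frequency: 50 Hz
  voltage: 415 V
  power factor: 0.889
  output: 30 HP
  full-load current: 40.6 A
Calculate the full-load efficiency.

86.3 %

P_out = 30 × 746 = 22380 W
P_in = √3·V_L·I_L·cosφ = 1.732 × 415 × 40.6 × 0.889 = 25943 W
η = P_out / P_in = 22380 / 25943 = 0.863 = 86.3%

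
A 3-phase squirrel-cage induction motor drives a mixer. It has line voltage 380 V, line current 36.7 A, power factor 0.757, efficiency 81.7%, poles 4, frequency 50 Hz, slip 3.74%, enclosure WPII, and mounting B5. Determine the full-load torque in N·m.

98.8 N·m

P_in = √3·V·I·cosφ = 1.732 × 380 × 36.7 × 0.757 = 18285 W
P_out = η·P_in = 0.817 × 18285 = 14939 W
n_s = 120×50/4 = 1500 rpm; n = 1500×(1−0.0374) = 1444 rpm
ω = 2π×1444/60 = 151.2 rad/s
τ = P_out/ω = 14939/151.2 = 98.8 N·m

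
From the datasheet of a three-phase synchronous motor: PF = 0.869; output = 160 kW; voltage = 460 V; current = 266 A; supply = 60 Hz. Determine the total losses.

24200 W

P_in = √3·V·I·cosφ = 1.732×460×266×0.869 = 184165 W
P_out = 160000 W
Losses = P_in − P_out = 184165 − 160000 = 24165 W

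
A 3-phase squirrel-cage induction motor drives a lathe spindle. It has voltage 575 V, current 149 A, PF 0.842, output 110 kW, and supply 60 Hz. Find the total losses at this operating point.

14900 W

P_in = √3·V·I·cosφ = 1.732×575×149×0.842 = 124944 W
P_out = 110000 W
Losses = P_in − P_out = 124944 − 110000 = 14944 W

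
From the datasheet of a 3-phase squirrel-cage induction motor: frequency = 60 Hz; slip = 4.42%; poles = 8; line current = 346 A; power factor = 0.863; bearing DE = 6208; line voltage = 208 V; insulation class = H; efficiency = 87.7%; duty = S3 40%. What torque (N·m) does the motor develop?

1050 N·m

P_in = √3·V·I·cosφ = 1.732 × 208 × 346 × 0.863 = 107572 W
P_out = η·P_in = 0.877 × 107572 = 94341 W
n_s = 120×60/8 = 900 rpm; n = 900×(1−0.0442) = 860 rpm
ω = 2π×860/60 = 90.06 rad/s
τ = P_out/ω = 94341/90.06 = 1050 N·m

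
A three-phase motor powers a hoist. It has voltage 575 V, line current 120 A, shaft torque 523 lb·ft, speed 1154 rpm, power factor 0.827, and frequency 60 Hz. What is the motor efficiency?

τ = 523 lb·ft × 1.356 = 709.2 N·m
ω = 2π × 1154/60 = 120.8 rad/s; P_out = τω = 709.2 × 120.8 = 85671 W
P_in = √3·V_L·I_L·cosφ = 1.732 × 575 × 120 × 0.827 = 98833 W
η = P_out / P_in = 85671 / 98833 = 0.867 = 86.7%

86.7 %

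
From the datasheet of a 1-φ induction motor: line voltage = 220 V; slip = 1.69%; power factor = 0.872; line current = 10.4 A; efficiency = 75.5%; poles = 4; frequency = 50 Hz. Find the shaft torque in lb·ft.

7.19 lb·ft

P_in = V·I·cosφ = 220 × 10.4 × 0.872 = 1995 W
P_out = η·P_in = 0.755 × 1995 = 1506 W
n_s = 120×50/4 = 1500 rpm; n = 1500×(1−0.0169) = 1475 rpm
ω = 2π×1475/60 = 154.5 rad/s
τ = P_out/ω = 1506/154.5 = 9.748 N·m
In lb·ft: 9.748/1.356 = 7.19 lb·ft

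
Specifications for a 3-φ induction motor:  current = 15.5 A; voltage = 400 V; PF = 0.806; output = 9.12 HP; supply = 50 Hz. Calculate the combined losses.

P_in = √3·V·I·cosφ = 1.732×400×15.5×0.806 = 8655 W
P_out = 9.12×746 = 6804 W
Losses = P_in − P_out = 8655 − 6804 = 1851 W

1.85 kW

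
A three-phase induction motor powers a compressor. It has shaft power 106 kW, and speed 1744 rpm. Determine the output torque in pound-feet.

ω = 2π × 1744/60 = 182.6 rad/s
τ = P/ω = 106000/182.6 = 580.5 N·m
In lb·ft: 580.5/1.356 = 428 lb·ft

428 lb·ft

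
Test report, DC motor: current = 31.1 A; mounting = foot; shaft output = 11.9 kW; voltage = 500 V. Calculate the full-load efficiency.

76.5 %

P_out = 11.9 kW = 11900 W
P_in = V·I = 500 × 31.1 = 15550 W
η = P_out / P_in = 11900 / 15550 = 0.765 = 76.5%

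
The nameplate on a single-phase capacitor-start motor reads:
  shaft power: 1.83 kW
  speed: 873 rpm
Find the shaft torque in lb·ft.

14.8 lb·ft

ω = 2π × 873/60 = 91.42 rad/s
τ = P/ω = 1830/91.42 = 20.02 N·m
In lb·ft: 20.02/1.356 = 14.8 lb·ft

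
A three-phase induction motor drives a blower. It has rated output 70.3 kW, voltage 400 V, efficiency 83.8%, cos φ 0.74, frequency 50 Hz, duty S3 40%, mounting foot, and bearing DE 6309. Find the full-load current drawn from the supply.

P_out = 70.3 kW = 70300 W
P_in = P_out / η = 70300 / 0.838 = 83890 W
I_L = P_in / (√3·V_L·cosφ) = 83890 / (1.732 × 400 × 0.74) = 164 A

164 A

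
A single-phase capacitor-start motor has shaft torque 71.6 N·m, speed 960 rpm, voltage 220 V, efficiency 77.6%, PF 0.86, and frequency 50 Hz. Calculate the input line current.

ω = 2π×960/60 = 100.5 rad/s; P_out = τω = 71.6 × 100.5 = 7196 W
P_in = P_out / η = 7196 / 0.776 = 9273 W
I = P_in / (V·cosφ) = 9273 / (220 × 0.86) = 49 A

49 A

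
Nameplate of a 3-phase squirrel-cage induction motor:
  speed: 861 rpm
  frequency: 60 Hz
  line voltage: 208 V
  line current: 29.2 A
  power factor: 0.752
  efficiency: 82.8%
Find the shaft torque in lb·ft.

P_in = √3·V·I·cosφ = 1.732 × 208 × 29.2 × 0.752 = 7911 W
P_out = η·P_in = 0.828 × 7911 = 6550 W
n = 861 rpm
ω = 2π×861/60 = 90.16 rad/s
τ = P_out/ω = 6550/90.16 = 72.65 N·m
In lb·ft: 72.65/1.356 = 53.6 lb·ft

53.6 lb·ft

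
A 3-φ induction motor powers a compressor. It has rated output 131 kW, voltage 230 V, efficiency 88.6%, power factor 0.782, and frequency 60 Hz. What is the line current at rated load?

P_out = 131 kW = 131000 W
P_in = P_out / η = 131000 / 0.886 = 147856 W
I_L = P_in / (√3·V_L·cosφ) = 147856 / (1.732 × 230 × 0.782) = 475 A

475 A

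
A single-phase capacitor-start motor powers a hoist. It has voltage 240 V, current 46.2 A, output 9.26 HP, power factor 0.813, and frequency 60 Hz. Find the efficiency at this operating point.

P_out = 9.26 × 746 = 6908 W
P_in = V·I·cosφ = 240 × 46.2 × 0.813 = 9015 W
η = P_out / P_in = 6908 / 9015 = 0.766 = 76.6%

76.6 %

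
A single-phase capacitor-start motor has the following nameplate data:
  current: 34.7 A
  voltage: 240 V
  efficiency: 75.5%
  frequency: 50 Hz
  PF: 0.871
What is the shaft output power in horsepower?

P_in = V·I·cosφ = 240 × 34.7 × 0.871 = 7254 W
P_out = η·P_in = 0.755 × 7254 = 5477 W
= 5477/746 = 7.34 HP

7.34 HP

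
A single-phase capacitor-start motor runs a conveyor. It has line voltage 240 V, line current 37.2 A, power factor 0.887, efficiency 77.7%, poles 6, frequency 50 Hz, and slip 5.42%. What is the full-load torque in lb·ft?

P_in = V·I·cosφ = 240 × 37.2 × 0.887 = 7919 W
P_out = η·P_in = 0.777 × 7919 = 6153 W
n_s = 120×50/6 = 1000 rpm; n = 1000×(1−0.0542) = 946 rpm
ω = 2π×946/60 = 99.06 rad/s
τ = P_out/ω = 6153/99.06 = 62.11 N·m
In lb·ft: 62.11/1.356 = 45.8 lb·ft

45.8 lb·ft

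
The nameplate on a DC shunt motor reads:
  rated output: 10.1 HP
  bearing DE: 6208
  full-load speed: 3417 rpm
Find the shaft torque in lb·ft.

15.5 lb·ft

P_out = 10.1 × 746 = 7535 W
ω = 2π × 3417/60 = 357.8 rad/s
τ = P_out/ω = 7535/357.8 = 21.06 N·m
In lb·ft: 21.06/1.356 = 15.5 lb·ft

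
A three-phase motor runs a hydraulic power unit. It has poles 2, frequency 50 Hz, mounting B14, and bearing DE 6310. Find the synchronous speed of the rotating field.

n_s = 120f/p = 120×50/2 = 3000 rpm

3000 rpm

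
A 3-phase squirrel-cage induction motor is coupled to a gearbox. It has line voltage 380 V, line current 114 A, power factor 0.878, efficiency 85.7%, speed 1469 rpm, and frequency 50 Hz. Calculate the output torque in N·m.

P_in = √3·V·I·cosφ = 1.732 × 380 × 114 × 0.878 = 65877 W
P_out = η·P_in = 0.857 × 65877 = 56457 W
n = 1469 rpm
ω = 2π×1469/60 = 153.8 rad/s
τ = P_out/ω = 56457/153.8 = 367 N·m

367 N·m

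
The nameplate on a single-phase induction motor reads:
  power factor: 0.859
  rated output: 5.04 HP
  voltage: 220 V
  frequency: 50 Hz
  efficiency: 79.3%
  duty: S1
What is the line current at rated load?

25.1 A

P_out = 5.04 × 746 = 3760 W
P_in = P_out / η = 3760 / 0.793 = 4741 W
I = P_in / (V·cosφ) = 4741 / (220 × 0.859) = 25.1 A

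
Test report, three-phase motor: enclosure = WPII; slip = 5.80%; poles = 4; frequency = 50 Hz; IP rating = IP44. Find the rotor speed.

n_s = 120f/p = 120×50/4 = 1500 rpm
n = n_s(1 − s) = 1500 × (1 − 0.058) = 1413 rpm

1413 rpm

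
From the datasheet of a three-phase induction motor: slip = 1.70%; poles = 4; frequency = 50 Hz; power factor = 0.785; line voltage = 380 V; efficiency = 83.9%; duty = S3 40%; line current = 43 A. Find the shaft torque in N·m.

121 N·m

P_in = √3·V·I·cosφ = 1.732 × 380 × 43 × 0.785 = 22216 W
P_out = η·P_in = 0.839 × 22216 = 18639 W
n_s = 120×50/4 = 1500 rpm; n = 1500×(1−0.017) = 1475 rpm
ω = 2π×1475/60 = 154.5 rad/s
τ = P_out/ω = 18639/154.5 = 121 N·m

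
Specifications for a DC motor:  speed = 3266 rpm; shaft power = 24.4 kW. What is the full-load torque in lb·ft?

ω = 2π × 3266/60 = 342 rad/s
τ = P/ω = 24400/342 = 71.35 N·m
In lb·ft: 71.35/1.356 = 52.6 lb·ft

52.6 lb·ft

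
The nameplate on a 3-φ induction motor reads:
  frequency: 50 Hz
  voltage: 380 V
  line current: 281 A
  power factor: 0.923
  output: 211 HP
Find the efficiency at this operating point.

92.2 %

P_out = 211 × 746 = 157406 W
P_in = √3·V_L·I_L·cosφ = 1.732 × 380 × 281 × 0.923 = 170702 W
η = P_out / P_in = 157406 / 170702 = 0.922 = 92.2%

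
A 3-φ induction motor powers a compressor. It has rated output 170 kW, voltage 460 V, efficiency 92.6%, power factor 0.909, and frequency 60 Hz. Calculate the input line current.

253 A

P_out = 170 kW = 170000 W
P_in = P_out / η = 170000 / 0.926 = 183585 W
I_L = P_in / (√3·V_L·cosφ) = 183585 / (1.732 × 460 × 0.909) = 253 A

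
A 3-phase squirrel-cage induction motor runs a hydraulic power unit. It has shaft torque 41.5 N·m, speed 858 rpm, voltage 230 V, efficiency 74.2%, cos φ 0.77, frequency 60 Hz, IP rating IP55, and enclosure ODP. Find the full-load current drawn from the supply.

16.4 A

ω = 2π×858/60 = 89.85 rad/s; P_out = τω = 41.5 × 89.85 = 3729 W
P_in = P_out / η = 3729 / 0.742 = 5026 W
I_L = P_in / (√3·V_L·cosφ) = 5026 / (1.732 × 230 × 0.77) = 16.4 A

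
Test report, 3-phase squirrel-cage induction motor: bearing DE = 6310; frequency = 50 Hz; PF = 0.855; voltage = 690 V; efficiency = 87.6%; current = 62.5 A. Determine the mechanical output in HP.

P_in = √3·V·I·cosφ = 1.732 × 690 × 62.5 × 0.855 = 63862 W
P_out = η·P_in = 0.876 × 63862 = 55943 W
= 55943/746 = 75 HP

75 HP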